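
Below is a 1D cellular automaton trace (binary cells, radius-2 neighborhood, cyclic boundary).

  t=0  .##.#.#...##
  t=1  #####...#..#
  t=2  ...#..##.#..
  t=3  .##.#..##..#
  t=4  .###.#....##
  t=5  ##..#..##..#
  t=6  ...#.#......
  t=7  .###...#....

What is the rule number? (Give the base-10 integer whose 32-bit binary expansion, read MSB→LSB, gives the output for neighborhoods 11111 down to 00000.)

1290215974

  #####|.  b31=0 t=1,i=1
  ####.|#  b30=1 t=1,i=3
  ###.#|.  b29=0 t=4,i=3
  ###..|.  b28=0 t=1,i=4
  ##.##|#  b27=1 t=0,i=0
  ##.#.|#  b26=1 t=0,i=3
  ##..#|.  b25=0 t=3,i=9
  ##...|.  b24=0 t=1,i=5
  #.###|#  b23=1 t=4,i=1
  #.##.|#  b22=1 t=0,i=1
  #.#.#|#  b21=1 t=0,i=4
  #.#..|.  b20=0 t=0,i=6
  #..##|.  b19=0 t=1,i=10
  #..#.|#  b18=1 t=3,i=10
  #...#|#  b17=1 t=0,i=8
  #....|#  b16=1 t=2,i=11
  .####|.  b15=0 t=1,i=0
  .###.|.  b14=0 t=4,i=2
  .##.#|#  b13=1 t=0,i=2
  .##..|.  b12=0 t=3,i=8
  .#.##|.  b11=0 t=3,i=0
  .#.#.|.  b10=0 t=0,i=5
  .#..#|#  b9=1 t=1,i=9
  .#...|.  b8=0 t=0,i=7
  ..###|.  b7=0 t=1,i=11
  ..##.|.  b6=0 t=0,i=10
  ..#.#|#  b5=1 t=3,i=11
  ..#..|.  b4=0 t=1,i=8
  ...##|.  b3=0 t=0,i=9
  ...#.|#  b2=1 t=1,i=7
  ....#|#  b1=1 t=2,i=1
  .....|.  b0=0 t=2,i=0
  bits 01001100111001110010001000100110 = 1290215974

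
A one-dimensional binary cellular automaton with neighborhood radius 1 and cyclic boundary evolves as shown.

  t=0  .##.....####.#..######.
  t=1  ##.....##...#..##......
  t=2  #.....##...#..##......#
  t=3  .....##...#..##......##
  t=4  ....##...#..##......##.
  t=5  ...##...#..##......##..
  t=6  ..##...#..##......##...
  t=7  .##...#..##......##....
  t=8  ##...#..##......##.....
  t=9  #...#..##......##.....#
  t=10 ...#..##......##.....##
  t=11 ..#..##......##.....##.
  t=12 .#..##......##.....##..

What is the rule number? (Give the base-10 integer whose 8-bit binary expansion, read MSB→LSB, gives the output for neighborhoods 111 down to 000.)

  [7] ### => .  t=0,i=9
  [6] ##. => .  t=0,i=2
  [5] #.# => #  t=0,i=12
  [4] #.. => .  t=0,i=3
  [3] .## => #  t=0,i=1
  [2] .#. => .  t=0,i=13
  [1] ..# => #  t=0,i=0
  [0] ... => .  t=0,i=4
  bits 00101010 = 42

42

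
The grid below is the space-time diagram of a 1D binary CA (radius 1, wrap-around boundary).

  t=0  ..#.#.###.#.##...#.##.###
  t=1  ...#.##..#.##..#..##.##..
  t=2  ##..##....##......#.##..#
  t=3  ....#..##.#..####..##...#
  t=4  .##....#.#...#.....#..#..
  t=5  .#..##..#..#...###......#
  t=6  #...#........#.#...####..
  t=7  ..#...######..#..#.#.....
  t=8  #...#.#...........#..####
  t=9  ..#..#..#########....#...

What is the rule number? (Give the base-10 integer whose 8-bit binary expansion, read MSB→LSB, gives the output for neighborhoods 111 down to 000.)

41

  ### -> .   bit 7 = 0  t=0,i=7
  ##. -> .   bit 6 = 0  t=0,i=8
  #.# -> #   bit 5 = 1  t=0,i=3
  #.. -> .   bit 4 = 0  t=0,i=0
  .## -> #   bit 3 = 1  t=0,i=6
  .#. -> .   bit 2 = 0  t=0,i=2
  ..# -> .   bit 1 = 0  t=0,i=1
  ... -> #   bit 0 = 1  t=0,i=15
  bits 00101001 = 41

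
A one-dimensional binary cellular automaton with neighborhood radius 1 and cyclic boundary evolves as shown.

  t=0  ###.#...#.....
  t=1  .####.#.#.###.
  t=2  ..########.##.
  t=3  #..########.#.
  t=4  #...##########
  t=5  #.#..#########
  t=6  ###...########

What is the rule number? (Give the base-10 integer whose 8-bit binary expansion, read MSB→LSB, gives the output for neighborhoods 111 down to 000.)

  nb ###: next=#  (t=0,i=1, bit7=1)
  nb ##.: next=#  (t=0,i=2, bit6=1)
  nb #.#: next=#  (t=0,i=3, bit5=1)
  nb #..: next=.  (t=0,i=5, bit4=0)
  nb .##: next=.  (t=0,i=0, bit3=0)
  nb .#.: next=#  (t=0,i=4, bit2=1)
  nb ..#: next=.  (t=0,i=7, bit1=0)
  nb ...: next=#  (t=0,i=6, bit0=1)
  bits 11100101 = 229

229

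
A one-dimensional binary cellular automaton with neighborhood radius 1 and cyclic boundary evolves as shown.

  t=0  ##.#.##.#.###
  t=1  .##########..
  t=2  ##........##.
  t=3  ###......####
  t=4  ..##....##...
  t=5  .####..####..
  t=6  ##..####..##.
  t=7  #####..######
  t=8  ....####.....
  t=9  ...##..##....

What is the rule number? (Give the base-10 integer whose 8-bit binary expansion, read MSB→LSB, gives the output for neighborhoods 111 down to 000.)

  ###|.  b7=0 t=0,i=0
  ##.|#  b6=1 t=0,i=1
  #.#|#  b5=1 t=0,i=2
  #..|#  b4=1 t=1,i=11
  .##|#  b3=1 t=0,i=5
  .#.|#  b2=1 t=0,i=3
  ..#|#  b1=1 t=1,i=0
  ...|.  b0=0 t=1,i=12
  bits 01111110 = 126

126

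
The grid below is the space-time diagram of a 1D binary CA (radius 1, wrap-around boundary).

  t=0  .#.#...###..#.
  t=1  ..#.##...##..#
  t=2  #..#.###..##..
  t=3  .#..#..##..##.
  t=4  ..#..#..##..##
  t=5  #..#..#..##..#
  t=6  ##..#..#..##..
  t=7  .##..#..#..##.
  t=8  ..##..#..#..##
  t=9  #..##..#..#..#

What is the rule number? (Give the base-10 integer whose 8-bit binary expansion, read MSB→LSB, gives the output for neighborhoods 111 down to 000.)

  ###|.  b7=0 t=0,i=8
  ##.|#  b6=1 t=0,i=9
  #.#|#  b5=1 t=0,i=2
  #..|#  b4=1 t=0,i=4
  .##|.  b3=0 t=0,i=7
  .#.|.  b2=0 t=0,i=1
  ..#|.  b1=0 t=0,i=0
  ...|#  b0=1 t=0,i=5
  bits 01110001 = 113

113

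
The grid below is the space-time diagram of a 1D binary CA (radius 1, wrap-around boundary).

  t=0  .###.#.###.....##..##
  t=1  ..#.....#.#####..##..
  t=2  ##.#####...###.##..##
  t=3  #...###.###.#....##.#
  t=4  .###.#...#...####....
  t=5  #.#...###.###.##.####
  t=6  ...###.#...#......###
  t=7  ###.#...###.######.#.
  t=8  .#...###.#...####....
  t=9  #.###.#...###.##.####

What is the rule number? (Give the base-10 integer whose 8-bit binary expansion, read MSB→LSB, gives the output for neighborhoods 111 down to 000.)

147

  ###|#  b7=1 t=0,i=2
  ##.|.  b6=0 t=0,i=3
  #.#|.  b5=0 t=0,i=0
  #..|#  b4=1 t=0,i=10
  .##|.  b3=0 t=0,i=1
  .#.|.  b2=0 t=0,i=5
  ..#|#  b1=1 t=0,i=14
  ...|#  b0=1 t=0,i=11
  bits 10010011 = 147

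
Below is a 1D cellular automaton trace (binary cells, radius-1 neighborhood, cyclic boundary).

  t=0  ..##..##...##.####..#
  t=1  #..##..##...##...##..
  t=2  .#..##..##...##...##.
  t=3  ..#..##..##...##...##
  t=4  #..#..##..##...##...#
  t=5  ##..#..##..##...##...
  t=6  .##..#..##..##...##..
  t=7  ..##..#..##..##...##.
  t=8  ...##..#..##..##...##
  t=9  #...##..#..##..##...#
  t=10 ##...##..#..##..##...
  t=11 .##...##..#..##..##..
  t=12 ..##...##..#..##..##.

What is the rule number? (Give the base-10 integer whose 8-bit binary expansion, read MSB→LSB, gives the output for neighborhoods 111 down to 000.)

  ###|.  b7=0 t=0,i=15
  ##.|#  b6=1 t=0,i=3
  #.#|#  b5=1 t=0,i=13
  #..|#  b4=1 t=0,i=0
  .##|.  b3=0 t=0,i=2
  .#.|.  b2=0 t=0,i=20
  ..#|.  b1=0 t=0,i=1
  ...|.  b0=0 t=0,i=9
  bits 01110000 = 112

112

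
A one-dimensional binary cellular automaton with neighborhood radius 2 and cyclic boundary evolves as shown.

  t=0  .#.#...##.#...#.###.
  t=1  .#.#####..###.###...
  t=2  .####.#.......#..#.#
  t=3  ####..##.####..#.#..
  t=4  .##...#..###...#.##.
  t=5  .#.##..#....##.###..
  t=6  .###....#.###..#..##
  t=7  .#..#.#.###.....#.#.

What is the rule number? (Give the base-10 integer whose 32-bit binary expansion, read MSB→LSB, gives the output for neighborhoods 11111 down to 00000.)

1104317291

  nb #####: next=.  (t=1,i=5, bit31=0)
  nb ####.: next=#  (t=1,i=6, bit30=1)
  nb ###.#: next=.  (t=1,i=12, bit29=0)
  nb ###..: next=.  (t=0,i=18, bit28=0)
  nb ##.##: next=.  (t=1,i=13, bit27=0)
  nb ##.#.: next=.  (t=0,i=9, bit26=0)
  nb ##..#: next=.  (t=0,i=19, bit25=0)
  nb ##...: next=#  (t=1,i=17, bit24=1)
  nb #.###: next=#  (t=0,i=16, bit23=1)
  nb #.##.: next=#  (t=4,i=17, bit22=1)
  nb #.#.#: next=.  (t=2,i=19, bit21=0)
  nb #.#..: next=#  (t=0,i=3, bit20=1)
  nb #..##: next=.  (t=1,i=9, bit19=0)
  nb #..#.: next=.  (t=0,i=0, bit18=0)
  nb #...#: next=#  (t=0,i=5, bit17=1)
  nb #....: next=.  (t=1,i=18, bit16=0)
  nb .####: next=#  (t=1,i=4, bit15=1)
  nb .###.: next=.  (t=0,i=17, bit14=0)
  nb .##.#: next=.  (t=0,i=8, bit13=0)
  nb .##..: next=.  (t=4,i=2, bit12=0)
  nb .#.##: next=#  (t=0,i=15, bit11=1)
  nb .#.#.: next=.  (t=0,i=2, bit10=0)
  nb .#..#: next=#  (t=2,i=15, bit9=1)
  nb .#...: next=#  (t=0,i=4, bit8=1)
  nb ..###: next=.  (t=1,i=10, bit7=0)
  nb ..##.: next=#  (t=0,i=7, bit6=1)
  nb ..#.#: next=#  (t=0,i=1, bit5=1)
  nb ..#..: next=.  (t=2,i=14, bit4=0)
  nb ...##: next=#  (t=0,i=6, bit3=1)
  nb ...#.: next=.  (t=0,i=13, bit2=0)
  nb ....#: next=#  (t=1,i=19, bit1=1)
  nb .....: next=#  (t=2,i=9, bit0=1)
  bits 01000001110100101000101101101011 = 1104317291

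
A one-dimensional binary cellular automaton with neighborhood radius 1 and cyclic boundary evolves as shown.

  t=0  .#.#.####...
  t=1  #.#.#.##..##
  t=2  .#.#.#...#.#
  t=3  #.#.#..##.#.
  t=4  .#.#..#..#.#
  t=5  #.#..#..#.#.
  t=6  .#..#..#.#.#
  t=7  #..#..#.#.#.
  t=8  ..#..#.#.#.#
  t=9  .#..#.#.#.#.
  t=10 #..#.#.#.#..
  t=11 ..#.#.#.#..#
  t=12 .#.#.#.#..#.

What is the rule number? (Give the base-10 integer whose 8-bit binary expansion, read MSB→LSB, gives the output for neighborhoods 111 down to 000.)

  [7] ### => #  t=0,i=6
  [6] ##. => .  t=0,i=8
  [5] #.# => #  t=0,i=2
  [4] #.. => .  t=0,i=9
  [3] .## => .  t=0,i=5
  [2] .#. => .  t=0,i=1
  [1] ..# => #  t=0,i=0
  [0] ... => #  t=0,i=10
  bits 10100011 = 163

163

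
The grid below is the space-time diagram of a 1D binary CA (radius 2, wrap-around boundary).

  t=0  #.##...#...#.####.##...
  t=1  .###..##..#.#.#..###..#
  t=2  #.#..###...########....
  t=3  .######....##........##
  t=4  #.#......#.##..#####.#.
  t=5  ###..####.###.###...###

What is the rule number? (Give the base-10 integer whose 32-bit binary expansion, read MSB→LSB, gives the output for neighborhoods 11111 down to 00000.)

209247959

  nb #####: next=.  (t=2,i=13, bit31=0)
  nb ####.: next=.  (t=0,i=15, bit30=0)
  nb ###.#: next=.  (t=0,i=16, bit29=0)
  nb ###..: next=.  (t=1,i=3, bit28=0)
  nb ##.##: next=#  (t=0,i=17, bit27=1)
  nb ##.#.: next=#  (t=4,i=20, bit26=1)
  nb ##..#: next=.  (t=1,i=4, bit25=0)
  nb ##...: next=.  (t=0,i=4, bit24=0)
  nb #.###: next=.  (t=0,i=13, bit23=0)
  nb #.##.: next=#  (t=0,i=2, bit22=1)
  nb #.#.#: next=#  (t=1,i=12, bit21=1)
  nb #.#..: next=#  (t=1,i=14, bit20=1)
  nb #..##: next=#  (t=1,i=5, bit19=1)
  nb #..#.: next=.  (t=1,i=9, bit18=0)
  nb #...#: next=.  (t=0,i=5, bit17=0)
  nb #....: next=.  (t=2,i=20, bit16=0)
  nb .####: next=#  (t=0,i=14, bit15=1)
  nb .###.: next=#  (t=1,i=2, bit14=1)
  nb .##.#: next=.  (t=3,i=22, bit13=0)
  nb .##..: next=#  (t=0,i=3, bit12=1)
  nb .#.##: next=#  (t=0,i=1, bit11=1)
  nb .#.#.: next=#  (t=1,i=11, bit10=1)
  nb .#..#: next=#  (t=1,i=15, bit9=1)
  nb .#...: next=.  (t=0,i=8, bit8=0)
  nb ..###: next=#  (t=1,i=17, bit7=1)
  nb ..##.: next=#  (t=1,i=6, bit6=1)
  nb ..#.#: next=.  (t=0,i=0, bit5=0)
  nb ..#..: next=#  (t=0,i=7, bit4=1)
  nb ...##: next=.  (t=2,i=10, bit3=0)
  nb ...#.: next=#  (t=0,i=6, bit2=1)
  nb ....#: next=#  (t=2,i=21, bit1=1)
  nb .....: next=#  (t=3,i=15, bit0=1)
  bits 00001100011110001101111011010111 = 209247959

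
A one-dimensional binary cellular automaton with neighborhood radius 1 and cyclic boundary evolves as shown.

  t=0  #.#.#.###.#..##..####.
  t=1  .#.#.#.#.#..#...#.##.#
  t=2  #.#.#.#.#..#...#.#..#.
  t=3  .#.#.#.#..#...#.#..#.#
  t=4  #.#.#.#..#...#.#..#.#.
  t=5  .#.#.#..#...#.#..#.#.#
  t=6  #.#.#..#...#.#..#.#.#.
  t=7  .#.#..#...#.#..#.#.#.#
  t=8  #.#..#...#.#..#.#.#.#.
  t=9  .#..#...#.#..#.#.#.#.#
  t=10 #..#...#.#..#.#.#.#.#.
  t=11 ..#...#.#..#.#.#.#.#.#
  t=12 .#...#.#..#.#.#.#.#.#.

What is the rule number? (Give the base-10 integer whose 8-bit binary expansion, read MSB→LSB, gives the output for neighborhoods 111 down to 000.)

  nb ###: next=#  (t=0,i=7, bit7=1)
  nb ##.: next=.  (t=0,i=8, bit6=0)
  nb #.#: next=#  (t=0,i=1, bit5=1)
  nb #..: next=.  (t=0,i=11, bit4=0)
  nb .##: next=.  (t=0,i=6, bit3=0)
  nb .#.: next=.  (t=0,i=0, bit2=0)
  nb ..#: next=#  (t=0,i=12, bit1=1)
  nb ...: next=.  (t=1,i=14, bit0=0)
  bits 10100010 = 162

162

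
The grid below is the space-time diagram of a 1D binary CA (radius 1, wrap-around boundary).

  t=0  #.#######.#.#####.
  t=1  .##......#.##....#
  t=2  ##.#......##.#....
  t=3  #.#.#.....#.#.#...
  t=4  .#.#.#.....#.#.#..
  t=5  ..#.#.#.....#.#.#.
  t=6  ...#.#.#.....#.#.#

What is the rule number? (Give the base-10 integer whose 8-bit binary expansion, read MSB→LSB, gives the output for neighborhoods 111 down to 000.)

  ### -> .   bit 7 = 0  t=0,i=3
  ##. -> .   bit 6 = 0  t=0,i=8
  #.# -> #   bit 5 = 1  t=0,i=1
  #.. -> #   bit 4 = 1  t=1,i=3
  .## -> #   bit 3 = 1  t=0,i=2
  .#. -> .   bit 2 = 0  t=0,i=0
  ..# -> .   bit 1 = 0  t=1,i=8
  ... -> .   bit 0 = 0  t=1,i=4
  bits 00111000 = 56

56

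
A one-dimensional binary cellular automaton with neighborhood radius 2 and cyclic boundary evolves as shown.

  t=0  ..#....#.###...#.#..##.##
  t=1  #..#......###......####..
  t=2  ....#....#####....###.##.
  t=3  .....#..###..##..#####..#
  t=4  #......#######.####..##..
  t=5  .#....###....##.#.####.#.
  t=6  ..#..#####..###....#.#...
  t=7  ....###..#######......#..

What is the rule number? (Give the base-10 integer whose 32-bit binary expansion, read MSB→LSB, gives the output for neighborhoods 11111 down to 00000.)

  #####|.  b31=0 t=2,i=11
  ####.|.  b30=0 t=1,i=21
  ###.#|#  b29=1 t=2,i=20
  ###..|#  b28=1 t=0,i=11
  ##.##|#  b27=1 t=0,i=22
  ##.#.|.  b26=0 t=5,i=15
  ##..#|#  b25=1 t=0,i=0
  ##...|#  b24=1 t=0,i=12
  #.###|.  b23=0 t=0,i=9
  #.##.|.  b22=0 t=0,i=23
  #.#.#|.  b21=0 t=5,i=16
  #.#..|.  b20=0 t=0,i=17
  #..##|#  b19=1 t=0,i=19
  #..#.|.  b18=0 t=0,i=1
  #...#|.  b17=0 t=0,i=13
  #....|.  b16=0 t=0,i=4
  .####|#  b15=1 t=1,i=20
  .###.|#  b14=1 t=0,i=10
  .##.#|#  b13=1 t=0,i=21
  .##..|.  b12=0 t=0,i=24
  .#.##|.  b11=0 t=0,i=8
  .#.#.|.  b10=0 t=0,i=16
  .#..#|.  b9=0 t=0,i=18
  .#...|#  b8=1 t=0,i=3
  ..###|#  b7=1 t=1,i=10
  ..##.|#  b6=1 t=0,i=20
  ..#.#|.  b5=0 t=0,i=7
  ..#..|.  b4=0 t=0,i=2
  ...##|#  b3=1 t=1,i=9
  ...#.|.  b2=0 t=0,i=6
  ....#|.  b1=0 t=0,i=5
  .....|.  b0=0 t=1,i=6
  bits 00111011000010001110000111001000 = 990437832

990437832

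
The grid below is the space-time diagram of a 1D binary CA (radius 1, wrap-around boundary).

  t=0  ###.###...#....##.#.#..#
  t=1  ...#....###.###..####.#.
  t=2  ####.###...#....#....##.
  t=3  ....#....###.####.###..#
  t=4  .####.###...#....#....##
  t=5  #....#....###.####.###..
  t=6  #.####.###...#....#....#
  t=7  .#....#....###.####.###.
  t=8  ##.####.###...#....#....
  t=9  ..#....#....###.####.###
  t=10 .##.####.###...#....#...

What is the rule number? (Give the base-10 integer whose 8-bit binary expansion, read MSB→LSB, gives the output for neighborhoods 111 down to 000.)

  ### -> .   bit 7 = 0  t=0,i=0
  ##. -> .   bit 6 = 0  t=0,i=2
  #.# -> #   bit 5 = 1  t=0,i=3
  #.. -> .   bit 4 = 0  t=0,i=7
  .## -> .   bit 3 = 0  t=0,i=4
  .#. -> #   bit 2 = 1  t=0,i=10
  ..# -> #   bit 1 = 1  t=0,i=9
  ... -> #   bit 0 = 1  t=0,i=8
  bits 00100111 = 39

39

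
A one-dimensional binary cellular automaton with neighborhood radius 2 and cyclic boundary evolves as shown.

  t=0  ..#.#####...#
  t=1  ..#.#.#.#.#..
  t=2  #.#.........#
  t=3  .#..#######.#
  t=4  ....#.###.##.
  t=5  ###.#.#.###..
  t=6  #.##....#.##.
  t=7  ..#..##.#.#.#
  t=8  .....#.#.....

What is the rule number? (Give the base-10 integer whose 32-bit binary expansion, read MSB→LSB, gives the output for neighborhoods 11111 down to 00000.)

3200450787

  [31] ##### => #  t=0,i=6
  [30] ####. => .  t=0,i=7
  [29] ###.# => #  t=3,i=10
  [28] ###.. => #  t=0,i=8
  [27] ##.## => #  t=4,i=9
  [26] ##.#. => #  t=2,i=1
  [25] ##..# => #  t=5,i=11
  [24] ##... => .  t=0,i=9
  [23] #.### => #  t=0,i=4
  [22] #.##. => #  t=4,i=10
  [21] #.#.# => .  t=1,i=4
  [20] #.#.. => .  t=1,i=10
  [19] #..## => .  t=3,i=3
  [18] #..#. => .  t=0,i=1
  [17] #...# => #  t=0,i=10
  [16] #.... => #  t=1,i=12
  [15] .#### => .  t=0,i=5
  [14] .###. => .  t=4,i=7
  [13] .##.# => .  t=2,i=0
  [12] .##.. => .  t=4,i=11
  [11] .#.## => .  t=0,i=3
  [10] .#.#. => .  t=1,i=3
  [9] .#..# => .  t=0,i=0
  [8] .#... => .  t=1,i=11
  [7] ..### => #  t=3,i=4
  [6] ..##. => #  t=2,i=12
  [5] ..#.# => #  t=0,i=2
  [4] ..#.. => .  t=0,i=12
  [3] ...## => .  t=2,i=11
  [2] ...#. => .  t=0,i=11
  [1] ....# => #  t=1,i=0
  [0] ..... => #  t=2,i=5
  bits 10111110110000110000000011100011 = 3200450787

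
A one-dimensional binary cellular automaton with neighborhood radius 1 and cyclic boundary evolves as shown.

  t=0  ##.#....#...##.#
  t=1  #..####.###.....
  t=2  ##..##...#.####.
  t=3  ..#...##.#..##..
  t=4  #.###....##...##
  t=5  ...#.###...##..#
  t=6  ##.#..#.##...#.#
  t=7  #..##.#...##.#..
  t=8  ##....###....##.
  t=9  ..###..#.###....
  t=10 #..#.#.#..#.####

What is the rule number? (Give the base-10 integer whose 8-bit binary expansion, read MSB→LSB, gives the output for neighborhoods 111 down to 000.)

  nb ###: next=#  (t=0,i=0, bit7=1)
  nb ##.: next=.  (t=0,i=1, bit6=0)
  nb #.#: next=.  (t=0,i=2, bit5=0)
  nb #..: next=#  (t=0,i=4, bit4=1)
  nb .##: next=.  (t=0,i=12, bit3=0)
  nb .#.: next=#  (t=0,i=3, bit2=1)
  nb ..#: next=.  (t=0,i=7, bit1=0)
  nb ...: next=#  (t=0,i=5, bit0=1)
  bits 10010101 = 149

149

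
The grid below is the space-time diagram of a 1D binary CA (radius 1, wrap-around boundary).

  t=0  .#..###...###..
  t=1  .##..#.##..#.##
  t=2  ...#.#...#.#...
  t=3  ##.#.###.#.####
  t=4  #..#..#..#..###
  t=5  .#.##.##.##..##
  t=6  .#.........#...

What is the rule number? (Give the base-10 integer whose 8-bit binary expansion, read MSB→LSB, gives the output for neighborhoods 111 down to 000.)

  ### -> #   bit 7 = 1  t=0,i=5
  ##. -> .   bit 6 = 0  t=0,i=6
  #.# -> .   bit 5 = 0  t=1,i=0
  #.. -> #   bit 4 = 1  t=0,i=2
  .## -> .   bit 3 = 0  t=0,i=4
  .#. -> #   bit 2 = 1  t=0,i=1
  ..# -> .   bit 1 = 0  t=0,i=0
  ... -> #   bit 0 = 1  t=0,i=8
  bits 10010101 = 149

149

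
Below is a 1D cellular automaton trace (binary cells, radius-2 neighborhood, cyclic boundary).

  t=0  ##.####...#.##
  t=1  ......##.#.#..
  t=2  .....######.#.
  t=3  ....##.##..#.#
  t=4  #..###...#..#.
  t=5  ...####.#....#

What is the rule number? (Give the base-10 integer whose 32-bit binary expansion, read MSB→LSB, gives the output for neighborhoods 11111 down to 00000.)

  #####|#  b31=1 t=2,i=7
  ####.|.  b30=0 t=0,i=0
  ###.#|.  b29=0 t=0,i=1
  ###..|#  b28=1 t=0,i=6
  ##.##|.  b27=0 t=0,i=2
  ##.#.|#  b26=1 t=1,i=8
  ##..#|#  b25=1 t=3,i=9
  ##...|#  b24=1 t=0,i=7
  #.###|.  b23=0 t=0,i=3
  #.##.|.  b22=0 t=3,i=7
  #.#.#|#  b21=1 t=1,i=9
  #.#..|.  b20=0 t=1,i=11
  #..##|.  b19=0 t=4,i=2
  #..#.|.  b18=0 t=3,i=10
  #...#|.  b17=0 t=0,i=8
  #....|.  b16=0 t=1,i=13
  .####|.  b15=0 t=0,i=4
  .###.|#  b14=1 t=4,i=4
  .##.#|#  b13=1 t=1,i=7
  .##..|.  b12=0 t=3,i=8
  .#.##|#  b11=1 t=0,i=11
  .#.#.|#  b10=1 t=1,i=10
  .#..#|.  b9=0 t=4,i=1
  .#...|#  b8=1 t=1,i=12
  ..###|#  b7=1 t=2,i=5
  ..##.|#  b6=1 t=1,i=6
  ..#.#|.  b5=0 t=0,i=10
  ..#..|.  b4=0 t=4,i=9
  ...##|#  b3=1 t=1,i=5
  ...#.|#  b2=1 t=0,i=9
  ....#|.  b1=0 t=1,i=4
  .....|.  b0=0 t=1,i=0
  bits 10010111001000000110110111001100 = 2535484876

2535484876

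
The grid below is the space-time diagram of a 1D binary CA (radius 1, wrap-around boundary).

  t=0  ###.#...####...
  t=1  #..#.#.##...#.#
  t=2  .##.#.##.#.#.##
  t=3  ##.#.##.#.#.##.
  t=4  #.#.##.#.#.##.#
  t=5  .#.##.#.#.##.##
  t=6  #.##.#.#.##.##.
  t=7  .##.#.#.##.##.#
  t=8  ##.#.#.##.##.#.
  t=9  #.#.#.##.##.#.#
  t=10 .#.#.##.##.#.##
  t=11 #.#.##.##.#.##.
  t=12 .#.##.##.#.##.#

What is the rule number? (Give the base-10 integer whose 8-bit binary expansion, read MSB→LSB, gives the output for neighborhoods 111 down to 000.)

  nb ###: next=.  (t=0,i=1, bit7=0)
  nb ##.: next=.  (t=0,i=2, bit6=0)
  nb #.#: next=#  (t=0,i=3, bit5=1)
  nb #..: next=#  (t=0,i=5, bit4=1)
  nb .##: next=#  (t=0,i=0, bit3=1)
  nb .#.: next=.  (t=0,i=4, bit2=0)
  nb ..#: next=#  (t=0,i=7, bit1=1)
  nb ...: next=.  (t=0,i=6, bit0=0)
  bits 00111010 = 58

58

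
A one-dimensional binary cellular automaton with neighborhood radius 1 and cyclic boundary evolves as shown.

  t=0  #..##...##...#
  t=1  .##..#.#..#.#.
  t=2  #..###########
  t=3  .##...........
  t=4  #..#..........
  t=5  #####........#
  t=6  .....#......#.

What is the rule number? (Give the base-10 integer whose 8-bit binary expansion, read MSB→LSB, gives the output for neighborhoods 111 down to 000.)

54

  ###|.  b7=0 t=2,i=4
  ##.|.  b6=0 t=0,i=0
  #.#|#  b5=1 t=1,i=6
  #..|#  b4=1 t=0,i=1
  .##|.  b3=0 t=0,i=3
  .#.|#  b2=1 t=1,i=5
  ..#|#  b1=1 t=0,i=2
  ...|.  b0=0 t=0,i=6
  bits 00110110 = 54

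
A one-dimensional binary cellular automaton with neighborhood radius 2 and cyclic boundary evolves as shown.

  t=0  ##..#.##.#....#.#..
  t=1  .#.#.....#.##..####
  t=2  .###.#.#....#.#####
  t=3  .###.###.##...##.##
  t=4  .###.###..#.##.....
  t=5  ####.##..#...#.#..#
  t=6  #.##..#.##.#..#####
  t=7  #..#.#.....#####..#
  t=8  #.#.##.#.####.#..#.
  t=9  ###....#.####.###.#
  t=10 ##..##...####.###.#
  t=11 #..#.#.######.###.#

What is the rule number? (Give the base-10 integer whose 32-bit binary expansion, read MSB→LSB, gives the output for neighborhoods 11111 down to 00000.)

  [31] ##### => .  t=2,i=16
  [30] ####. => #  t=1,i=17
  [29] ###.# => #  t=1,i=18
  [28] ###.. => .  t=4,i=7
  [27] ##.## => .  t=2,i=0
  [26] ##.#. => .  t=0,i=8
  [25] ##..# => .  t=0,i=2
  [24] ##... => .  t=3,i=11
  [23] #.### => #  t=2,i=1
  [22] #.##. => .  t=0,i=6
  [21] #.#.# => #  t=1,i=1
  [20] #.#.. => #  t=0,i=9
  [19] #..## => #  t=0,i=18
  [18] #..#. => #  t=0,i=3
  [17] #...# => #  t=3,i=12
  [16] #.... => #  t=0,i=11
  [15] .#### => #  t=1,i=16
  [14] .###. => #  t=2,i=2
  [13] .##.# => .  t=0,i=7
  [12] .##.. => #  t=0,i=1
  [11] .#.## => .  t=0,i=5
  [10] .#.#. => #  t=0,i=15
  [9] .#..# => #  t=0,i=17
  [8] .#... => .  t=0,i=10
  [7] ..### => #  t=1,i=15
  [6] ..##. => .  t=0,i=0
  [5] ..#.# => .  t=0,i=4
  [4] ..#.. => #  t=5,i=9
  [3] ...## => #  t=3,i=13
  [2] ...#. => .  t=0,i=13
  [1] ....# => #  t=0,i=12
  [0] ..... => .  t=1,i=6
  bits 01100000101111111101011010011010 = 1623185050

1623185050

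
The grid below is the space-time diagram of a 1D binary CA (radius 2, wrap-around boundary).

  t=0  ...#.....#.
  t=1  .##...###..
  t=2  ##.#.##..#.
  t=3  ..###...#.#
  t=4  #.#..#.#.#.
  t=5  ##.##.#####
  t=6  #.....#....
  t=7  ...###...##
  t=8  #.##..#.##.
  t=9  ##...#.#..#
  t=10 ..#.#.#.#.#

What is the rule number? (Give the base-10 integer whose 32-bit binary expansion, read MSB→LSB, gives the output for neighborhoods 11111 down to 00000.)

  [31] ##### => .  t=5,i=8
  [30] ####. => #  t=5,i=0
  [29] ###.# => .  t=5,i=1
  [28] ###.. => .  t=1,i=8
  [27] ##.## => .  t=5,i=2
  [26] ##.#. => #  t=2,i=2
  [25] ##..# => .  t=2,i=7
  [24] ##... => #  t=1,i=3
  [23] #.### => #  t=5,i=6
  [22] #.##. => .  t=2,i=0
  [21] #.#.# => #  t=2,i=3
  [20] #.#.. => .  t=3,i=10
  [19] #..## => .  t=3,i=1
  [18] #..#. => #  t=2,i=8
  [17] #...# => .  t=1,i=4
  [16] #.... => .  t=0,i=0
  [15] .#### => .  t=5,i=7
  [14] .###. => .  t=1,i=7
  [13] .##.# => .  t=2,i=1
  [12] .##.. => .  t=1,i=2
  [11] .#.## => #  t=2,i=4
  [10] .#.#. => #  t=3,i=9
  [9] .#..# => #  t=3,i=0
  [8] .#... => .  t=0,i=4
  [7] ..### => #  t=1,i=6
  [6] ..##. => #  t=1,i=1
  [5] ..#.# => .  t=2,i=9
  [4] ..#.. => .  t=0,i=3
  [3] ...## => #  t=1,i=0
  [2] ...#. => #  t=0,i=2
  [1] ....# => #  t=0,i=1
  [0] ..... => #  t=0,i=6
  bits 01000101101001000000111011001111 = 1168379599

1168379599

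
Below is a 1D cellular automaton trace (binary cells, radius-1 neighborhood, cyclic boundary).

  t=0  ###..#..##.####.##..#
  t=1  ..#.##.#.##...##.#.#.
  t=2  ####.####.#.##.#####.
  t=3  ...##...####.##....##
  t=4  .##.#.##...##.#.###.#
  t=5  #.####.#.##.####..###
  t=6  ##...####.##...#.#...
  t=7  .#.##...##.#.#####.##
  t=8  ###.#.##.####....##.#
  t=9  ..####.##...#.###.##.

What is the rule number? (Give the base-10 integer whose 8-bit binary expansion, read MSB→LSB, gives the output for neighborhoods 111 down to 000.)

103

  nb ###: next=.  (t=0,i=0, bit7=0)
  nb ##.: next=#  (t=0,i=2, bit6=1)
  nb #.#: next=#  (t=0,i=10, bit5=1)
  nb #..: next=.  (t=0,i=3, bit4=0)
  nb .##: next=.  (t=0,i=8, bit3=0)
  nb .#.: next=#  (t=0,i=5, bit2=1)
  nb ..#: next=#  (t=0,i=4, bit1=1)
  nb ...: next=#  (t=1,i=0, bit0=1)
  bits 01100111 = 103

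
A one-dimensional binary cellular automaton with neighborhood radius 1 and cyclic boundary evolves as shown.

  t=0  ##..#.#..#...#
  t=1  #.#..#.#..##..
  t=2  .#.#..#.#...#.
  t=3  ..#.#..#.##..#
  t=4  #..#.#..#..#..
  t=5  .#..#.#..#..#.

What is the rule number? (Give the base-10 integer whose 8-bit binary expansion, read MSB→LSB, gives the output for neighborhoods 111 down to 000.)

177

  [7] ### => #  t=0,i=0
  [6] ##. => .  t=0,i=1
  [5] #.# => #  t=0,i=5
  [4] #.. => #  t=0,i=2
  [3] .## => .  t=0,i=13
  [2] .#. => .  t=0,i=4
  [1] ..# => .  t=0,i=3
  [0] ... => #  t=0,i=11
  bits 10110001 = 177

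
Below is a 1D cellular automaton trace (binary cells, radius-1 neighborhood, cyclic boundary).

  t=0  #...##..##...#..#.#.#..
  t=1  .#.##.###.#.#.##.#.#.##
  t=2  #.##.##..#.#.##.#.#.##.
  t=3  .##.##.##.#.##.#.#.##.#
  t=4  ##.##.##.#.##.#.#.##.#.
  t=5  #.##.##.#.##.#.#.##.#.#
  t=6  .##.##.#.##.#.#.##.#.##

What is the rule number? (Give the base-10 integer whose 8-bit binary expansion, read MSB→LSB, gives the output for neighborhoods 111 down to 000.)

  ### -> .   bit 7 = 0  t=1,i=7
  ##. -> .   bit 6 = 0  t=0,i=5
  #.# -> #   bit 5 = 1  t=0,i=17
  #.. -> #   bit 4 = 1  t=0,i=1
  .## -> #   bit 3 = 1  t=0,i=4
  .#. -> .   bit 2 = 0  t=0,i=0
  ..# -> #   bit 1 = 1  t=0,i=3
  ... -> .   bit 0 = 0  t=0,i=2
  bits 00111010 = 58

58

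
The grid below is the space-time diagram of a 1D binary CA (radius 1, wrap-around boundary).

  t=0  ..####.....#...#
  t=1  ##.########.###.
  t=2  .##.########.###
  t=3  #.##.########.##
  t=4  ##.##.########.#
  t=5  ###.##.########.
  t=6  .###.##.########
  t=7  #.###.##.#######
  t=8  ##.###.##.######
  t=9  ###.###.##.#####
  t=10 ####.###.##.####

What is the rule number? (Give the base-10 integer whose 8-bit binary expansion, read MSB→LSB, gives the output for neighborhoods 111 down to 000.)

  nb ###: next=#  (t=0,i=3, bit7=1)
  nb ##.: next=#  (t=0,i=5, bit6=1)
  nb #.#: next=#  (t=1,i=2, bit5=1)
  nb #..: next=#  (t=0,i=0, bit4=1)
  nb .##: next=.  (t=0,i=2, bit3=0)
  nb .#.: next=.  (t=0,i=11, bit2=0)
  nb ..#: next=#  (t=0,i=1, bit1=1)
  nb ...: next=#  (t=0,i=7, bit0=1)
  bits 11110011 = 243

243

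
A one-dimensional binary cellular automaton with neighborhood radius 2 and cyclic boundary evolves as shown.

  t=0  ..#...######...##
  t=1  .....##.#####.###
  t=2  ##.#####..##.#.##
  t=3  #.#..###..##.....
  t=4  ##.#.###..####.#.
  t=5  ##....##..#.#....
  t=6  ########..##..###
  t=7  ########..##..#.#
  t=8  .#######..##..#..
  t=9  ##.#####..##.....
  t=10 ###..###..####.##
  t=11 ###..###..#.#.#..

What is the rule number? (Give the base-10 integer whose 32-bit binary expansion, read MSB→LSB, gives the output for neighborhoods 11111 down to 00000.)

  [31] ##### => #  t=0,i=8
  [30] ####. => #  t=0,i=10
  [29] ###.# => .  t=1,i=12
  [28] ###.. => #  t=0,i=11
  [27] ##.## => #  t=1,i=7
  [26] ##.#. => .  t=2,i=12
  [25] ##..# => .  t=0,i=0
  [24] ##... => #  t=0,i=12
  [23] #.### => .  t=1,i=8
  [22] #.##. => #  t=4,i=0
  [21] #.#.# => .  t=2,i=13
  [20] #.#.. => .  t=3,i=2
  [19] #..## => .  t=2,i=9
  [18] #..#. => .  t=0,i=1
  [17] #...# => .  t=0,i=4
  [16] #.... => #  t=1,i=1
  [15] .#### => .  t=0,i=7
  [14] .###. => #  t=1,i=15
  [13] .##.# => #  t=1,i=6
  [12] .##.. => #  t=0,i=16
  [11] .#.## => .  t=2,i=14
  [10] .#.#. => #  t=3,i=1
  [9] .#..# => #  t=3,i=3
  [8] .#... => .  t=0,i=3
  [7] ..### => #  t=0,i=6
  [6] ..##. => #  t=0,i=15
  [5] ..#.# => #  t=3,i=0
  [4] ..#.. => .  t=0,i=2
  [3] ...## => #  t=0,i=5
  [2] ...#. => .  t=3,i=16
  [1] ....# => #  t=1,i=3
  [0] ..... => .  t=1,i=2
  bits 11011001010000010111011011101010 = 3644946154

3644946154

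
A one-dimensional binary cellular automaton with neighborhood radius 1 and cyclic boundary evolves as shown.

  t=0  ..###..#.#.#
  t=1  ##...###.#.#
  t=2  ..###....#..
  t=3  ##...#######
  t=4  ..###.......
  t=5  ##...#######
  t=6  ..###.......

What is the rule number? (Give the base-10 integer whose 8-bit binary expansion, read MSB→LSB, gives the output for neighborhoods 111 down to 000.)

23

  ### -> .   bit 7 = 0  t=0,i=3
  ##. -> .   bit 6 = 0  t=0,i=4
  #.# -> .   bit 5 = 0  t=0,i=8
  #.. -> #   bit 4 = 1  t=0,i=0
  .## -> .   bit 3 = 0  t=0,i=2
  .#. -> #   bit 2 = 1  t=0,i=7
  ..# -> #   bit 1 = 1  t=0,i=1
  ... -> #   bit 0 = 1  t=1,i=3
  bits 00010111 = 23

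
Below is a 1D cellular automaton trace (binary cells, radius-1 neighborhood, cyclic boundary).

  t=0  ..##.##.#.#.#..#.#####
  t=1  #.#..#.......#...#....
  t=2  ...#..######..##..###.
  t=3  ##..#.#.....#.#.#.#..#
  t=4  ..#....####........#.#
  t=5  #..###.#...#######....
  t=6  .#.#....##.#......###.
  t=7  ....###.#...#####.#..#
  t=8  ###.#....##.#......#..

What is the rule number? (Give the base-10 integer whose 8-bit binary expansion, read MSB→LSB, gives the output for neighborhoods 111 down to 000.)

25

  [7] ### => .  t=0,i=18
  [6] ##. => .  t=0,i=3
  [5] #.# => .  t=0,i=4
  [4] #.. => #  t=0,i=0
  [3] .## => #  t=0,i=2
  [2] .#. => .  t=0,i=8
  [1] ..# => .  t=0,i=1
  [0] ... => #  t=1,i=7
  bits 00011001 = 25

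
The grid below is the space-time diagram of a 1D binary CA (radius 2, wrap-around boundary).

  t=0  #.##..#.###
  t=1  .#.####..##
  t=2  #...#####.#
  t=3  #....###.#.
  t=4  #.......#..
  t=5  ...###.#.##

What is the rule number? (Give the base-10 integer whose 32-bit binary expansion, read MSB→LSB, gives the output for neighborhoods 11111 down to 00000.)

  ##### -> #   bit 31 = 1  t=2,i=6
  ####. -> #   bit 30 = 1  t=0,i=10
  ###.# -> .   bit 29 = 0  t=0,i=0
  ###.. -> #   bit 28 = 1  t=1,i=6
  ##.## -> #   bit 27 = 1  t=0,i=1
  ##.#. -> #   bit 26 = 1  t=1,i=0
  ##..# -> #   bit 25 = 1  t=0,i=4
  ##... -> .   bit 24 = 0  t=2,i=1
  #.### -> .   bit 23 = 0  t=0,i=8
  #.##. -> .   bit 22 = 0  t=0,i=2
  #.#.# -> .   bit 21 = 0  t=1,i=1
  #.#.. -> #   bit 20 = 1  t=3,i=0
  #..## -> #   bit 19 = 1  t=1,i=8
  #..#. -> #   bit 18 = 1  t=0,i=5
  #...# -> .   bit 17 = 0  t=2,i=2
  #.... -> .   bit 16 = 0  t=3,i=2
  .#### -> #   bit 15 = 1  t=0,i=9
  .###. -> .   bit 14 = 0  t=3,i=6
  .##.# -> #   bit 13 = 1  t=1,i=10
  .##.. -> #   bit 12 = 1  t=0,i=3
  .#.## -> .   bit 11 = 0  t=0,i=7
  .#.#. -> .   bit 10 = 0  t=3,i=10
  .#..# -> #   bit 9 = 1  t=4,i=9
  .#... -> .   bit 8 = 0  t=3,i=1
  ..### -> .   bit 7 = 0  t=2,i=4
  ..##. -> .   bit 6 = 0  t=1,i=9
  ..#.# -> #   bit 5 = 1  t=0,i=6
  ..#.. -> .   bit 4 = 0  t=4,i=0
  ...## -> .   bit 3 = 0  t=2,i=3
  ...#. -> #   bit 2 = 1  t=4,i=7
  ....# -> .   bit 1 = 0  t=3,i=3
  ..... -> #   bit 0 = 1  t=4,i=3
  bits 11011110000111001011001000100101 = 3726422565

3726422565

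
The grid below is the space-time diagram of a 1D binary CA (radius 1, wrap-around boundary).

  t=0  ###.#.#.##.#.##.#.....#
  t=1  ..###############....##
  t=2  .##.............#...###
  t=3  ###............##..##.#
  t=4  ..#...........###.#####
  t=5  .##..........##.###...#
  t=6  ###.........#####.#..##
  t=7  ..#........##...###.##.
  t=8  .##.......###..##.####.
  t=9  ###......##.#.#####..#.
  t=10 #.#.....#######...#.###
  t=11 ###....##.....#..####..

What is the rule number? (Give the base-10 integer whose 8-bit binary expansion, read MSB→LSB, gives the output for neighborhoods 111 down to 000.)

  ###|.  b7=0 t=0,i=0
  ##.|#  b6=1 t=0,i=2
  #.#|#  b5=1 t=0,i=3
  #..|.  b4=0 t=0,i=17
  .##|#  b3=1 t=0,i=8
  .#.|#  b2=1 t=0,i=4
  ..#|#  b1=1 t=0,i=21
  ...|.  b0=0 t=0,i=18
  bits 01101110 = 110

110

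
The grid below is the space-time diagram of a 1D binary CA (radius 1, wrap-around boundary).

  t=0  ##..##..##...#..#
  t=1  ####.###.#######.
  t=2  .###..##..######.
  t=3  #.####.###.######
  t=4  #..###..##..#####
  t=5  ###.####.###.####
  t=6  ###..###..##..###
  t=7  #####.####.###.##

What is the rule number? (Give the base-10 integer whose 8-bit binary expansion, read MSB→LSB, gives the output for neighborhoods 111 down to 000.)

  ### -> #   bit 7 = 1  t=0,i=0
  ##. -> #   bit 6 = 1  t=0,i=1
  #.# -> .   bit 5 = 0  t=1,i=4
  #.. -> #   bit 4 = 1  t=0,i=2
  .## -> .   bit 3 = 0  t=0,i=4
  .#. -> #   bit 2 = 1  t=0,i=13
  ..# -> #   bit 1 = 1  t=0,i=3
  ... -> #   bit 0 = 1  t=0,i=11
  bits 11010111 = 215

215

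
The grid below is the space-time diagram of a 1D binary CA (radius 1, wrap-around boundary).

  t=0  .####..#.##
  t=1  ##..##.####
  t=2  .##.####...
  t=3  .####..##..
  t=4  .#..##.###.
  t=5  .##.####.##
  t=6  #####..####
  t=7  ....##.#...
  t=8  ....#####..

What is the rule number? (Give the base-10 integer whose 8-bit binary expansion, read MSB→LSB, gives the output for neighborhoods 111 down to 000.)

  [7] ### => .  t=0,i=2
  [6] ##. => #  t=0,i=4
  [5] #.# => #  t=0,i=0
  [4] #.. => #  t=0,i=5
  [3] .## => #  t=0,i=1
  [2] .#. => #  t=0,i=7
  [1] ..# => .  t=0,i=6
  [0] ... => .  t=2,i=9
  bits 01111100 = 124

124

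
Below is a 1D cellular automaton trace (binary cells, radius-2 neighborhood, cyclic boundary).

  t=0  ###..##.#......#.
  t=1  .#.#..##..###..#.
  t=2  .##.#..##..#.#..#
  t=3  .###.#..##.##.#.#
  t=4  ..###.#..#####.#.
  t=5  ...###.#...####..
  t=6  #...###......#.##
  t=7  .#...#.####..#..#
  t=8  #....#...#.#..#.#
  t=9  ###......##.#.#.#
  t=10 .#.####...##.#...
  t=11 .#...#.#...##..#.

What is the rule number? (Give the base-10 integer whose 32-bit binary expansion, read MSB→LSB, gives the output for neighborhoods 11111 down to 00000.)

  #####|#  b31=1 t=4,i=11
  ####.|#  b30=1 t=4,i=12
  ###.#|#  b29=1 t=3,i=3
  ###..|.  b28=0 t=0,i=2
  ##.##|#  b27=1 t=3,i=10
  ##.#.|#  b26=1 t=0,i=7
  ##..#|#  b25=1 t=0,i=3
  ##...|#  b24=1 t=5,i=15
  #.###|.  b23=0 t=0,i=0
  #.##.|#  b22=1 t=2,i=1
  #.#.#|.  b21=0 t=3,i=14
  #.#..|.  b20=0 t=0,i=8
  #..##|.  b19=0 t=0,i=4
  #..#.|.  b18=0 t=1,i=0
  #...#|.  b17=0 t=4,i=0
  #....|#  b16=1 t=0,i=10
  .####|.  b15=0 t=4,i=10
  .###.|#  b14=1 t=0,i=1
  .##.#|#  b13=1 t=0,i=6
  .##..|#  b12=1 t=1,i=7
  .#.##|.  b11=0 t=0,i=16
  .#.#.|#  b10=1 t=1,i=2
  .#..#|#  b9=1 t=1,i=4
  .#...|.  b8=0 t=0,i=9
  ..###|.  b7=0 t=1,i=10
  ..##.|.  b6=0 t=0,i=5
  ..#.#|#  b5=1 t=0,i=15
  ..#..|.  b4=0 t=1,i=15
  ...##|.  b3=0 t=4,i=1
  ...#.|.  b2=0 t=0,i=14
  ....#|.  b1=0 t=0,i=13
  .....|#  b0=1 t=0,i=11
  bits 11101111010000010111011000100001 = 4014044705

4014044705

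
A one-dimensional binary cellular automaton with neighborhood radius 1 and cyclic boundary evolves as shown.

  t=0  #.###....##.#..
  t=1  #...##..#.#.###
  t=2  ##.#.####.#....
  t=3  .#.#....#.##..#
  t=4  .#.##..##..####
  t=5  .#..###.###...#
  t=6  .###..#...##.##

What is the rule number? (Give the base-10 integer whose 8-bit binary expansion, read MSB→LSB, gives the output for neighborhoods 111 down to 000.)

  nb ###: next=.  (t=0,i=3, bit7=0)
  nb ##.: next=#  (t=0,i=4, bit6=1)
  nb #.#: next=.  (t=0,i=1, bit5=0)
  nb #..: next=#  (t=0,i=5, bit4=1)
  nb .##: next=.  (t=0,i=2, bit3=0)
  nb .#.: next=#  (t=0,i=0, bit2=1)
  nb ..#: next=#  (t=0,i=8, bit1=1)
  nb ...: next=.  (t=0,i=6, bit0=0)
  bits 01010110 = 86

86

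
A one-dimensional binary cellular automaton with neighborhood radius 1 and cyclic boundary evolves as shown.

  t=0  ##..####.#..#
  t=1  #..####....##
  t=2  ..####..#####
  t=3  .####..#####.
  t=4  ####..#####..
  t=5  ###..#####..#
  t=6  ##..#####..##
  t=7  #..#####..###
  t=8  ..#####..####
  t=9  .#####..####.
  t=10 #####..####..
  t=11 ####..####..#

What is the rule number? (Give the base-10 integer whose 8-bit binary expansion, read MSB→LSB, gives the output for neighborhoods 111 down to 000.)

139

  nb ###: next=#  (t=0,i=0, bit7=1)
  nb ##.: next=.  (t=0,i=1, bit6=0)
  nb #.#: next=.  (t=0,i=8, bit5=0)
  nb #..: next=.  (t=0,i=2, bit4=0)
  nb .##: next=#  (t=0,i=4, bit3=1)
  nb .#.: next=.  (t=0,i=9, bit2=0)
  nb ..#: next=#  (t=0,i=3, bit1=1)
  nb ...: next=#  (t=1,i=8, bit0=1)
  bits 10001011 = 139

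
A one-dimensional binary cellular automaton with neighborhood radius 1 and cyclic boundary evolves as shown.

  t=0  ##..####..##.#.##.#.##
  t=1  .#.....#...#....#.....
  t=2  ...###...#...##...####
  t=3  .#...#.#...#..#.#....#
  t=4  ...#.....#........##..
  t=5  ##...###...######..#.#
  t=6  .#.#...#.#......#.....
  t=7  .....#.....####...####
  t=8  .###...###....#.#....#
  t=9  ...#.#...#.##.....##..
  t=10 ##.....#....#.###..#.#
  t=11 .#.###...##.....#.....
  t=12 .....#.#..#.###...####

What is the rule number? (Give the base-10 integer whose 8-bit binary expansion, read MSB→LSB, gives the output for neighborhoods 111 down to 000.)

65

  nb ###: next=.  (t=0,i=0, bit7=0)
  nb ##.: next=#  (t=0,i=1, bit6=1)
  nb #.#: next=.  (t=0,i=12, bit5=0)
  nb #..: next=.  (t=0,i=2, bit4=0)
  nb .##: next=.  (t=0,i=4, bit3=0)
  nb .#.: next=.  (t=0,i=13, bit2=0)
  nb ..#: next=.  (t=0,i=3, bit1=0)
  nb ...: next=#  (t=1,i=3, bit0=1)
  bits 01000001 = 65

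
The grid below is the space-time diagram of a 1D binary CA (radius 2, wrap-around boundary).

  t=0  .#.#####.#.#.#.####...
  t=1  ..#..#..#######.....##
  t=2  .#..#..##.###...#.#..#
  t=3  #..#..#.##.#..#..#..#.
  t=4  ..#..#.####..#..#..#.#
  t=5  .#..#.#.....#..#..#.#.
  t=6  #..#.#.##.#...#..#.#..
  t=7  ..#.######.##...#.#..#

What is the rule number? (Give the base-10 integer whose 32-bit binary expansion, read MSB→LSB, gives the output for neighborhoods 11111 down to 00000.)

  #####|#  b31=1 t=0,i=5
  ####.|.  b30=0 t=0,i=6
  ###.#|.  b29=0 t=0,i=7
  ###..|.  b28=0 t=0,i=18
  ##.##|#  b27=1 t=2,i=9
  ##.#.|#  b26=1 t=0,i=8
  ##..#|.  b25=0 t=1,i=0
  ##...|.  b24=0 t=0,i=19
  #.###|.  b23=0 t=0,i=3
  #.##.|#  b22=1 t=3,i=8
  #.#.#|#  b21=1 t=0,i=9
  #.#..|.  b20=0 t=2,i=1
  #..##|#  b19=1 t=1,i=7
  #..#.|#  b18=1 t=1,i=1
  #...#|#  b17=1 t=2,i=14
  #....|#  b16=1 t=0,i=20
  .####|.  b15=0 t=0,i=4
  .###.|#  b14=1 t=2,i=11
  .##.#|#  b13=1 t=2,i=8
  .##..|#  b12=1 t=1,i=21
  .#.##|#  b11=1 t=0,i=2
  .#.#.|#  b10=1 t=0,i=10
  .#..#|.  b9=0 t=1,i=3
  .#...|#  b8=1 t=5,i=7
  ..###|#  b7=1 t=1,i=8
  ..##.|.  b6=0 t=1,i=20
  ..#.#|.  b5=0 t=0,i=1
  ..#..|.  b4=0 t=1,i=2
  ...##|.  b3=0 t=1,i=19
  ...#.|.  b2=0 t=0,i=0
  ....#|#  b1=1 t=0,i=21
  .....|.  b0=0 t=1,i=17
  bits 10001100011011110111110110000010 = 2356116866

2356116866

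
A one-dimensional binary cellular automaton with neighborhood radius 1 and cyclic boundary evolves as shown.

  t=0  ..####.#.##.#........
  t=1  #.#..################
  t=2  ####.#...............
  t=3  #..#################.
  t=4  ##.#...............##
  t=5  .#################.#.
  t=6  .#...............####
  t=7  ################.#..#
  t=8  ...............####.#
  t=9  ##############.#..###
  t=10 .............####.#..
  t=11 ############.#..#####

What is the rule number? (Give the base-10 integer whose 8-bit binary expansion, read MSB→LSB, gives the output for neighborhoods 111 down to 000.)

125

  [7] ### => .  t=0,i=3
  [6] ##. => #  t=0,i=5
  [5] #.# => #  t=0,i=6
  [4] #.. => #  t=0,i=13
  [3] .## => #  t=0,i=2
  [2] .#. => #  t=0,i=7
  [1] ..# => .  t=0,i=1
  [0] ... => #  t=0,i=0
  bits 01111101 = 125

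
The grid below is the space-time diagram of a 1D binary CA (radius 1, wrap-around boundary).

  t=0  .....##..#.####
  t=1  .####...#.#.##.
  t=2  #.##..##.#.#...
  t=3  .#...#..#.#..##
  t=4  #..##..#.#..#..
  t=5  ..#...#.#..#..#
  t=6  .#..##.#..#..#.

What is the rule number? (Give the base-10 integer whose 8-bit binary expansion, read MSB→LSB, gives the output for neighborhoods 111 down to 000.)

163

  ### -> #   bit 7 = 1  t=0,i=12
  ##. -> .   bit 6 = 0  t=0,i=6
  #.# -> #   bit 5 = 1  t=0,i=10
  #.. -> .   bit 4 = 0  t=0,i=0
  .## -> .   bit 3 = 0  t=0,i=5
  .#. -> .   bit 2 = 0  t=0,i=9
  ..# -> #   bit 1 = 1  t=0,i=4
  ... -> #   bit 0 = 1  t=0,i=1
  bits 10100011 = 163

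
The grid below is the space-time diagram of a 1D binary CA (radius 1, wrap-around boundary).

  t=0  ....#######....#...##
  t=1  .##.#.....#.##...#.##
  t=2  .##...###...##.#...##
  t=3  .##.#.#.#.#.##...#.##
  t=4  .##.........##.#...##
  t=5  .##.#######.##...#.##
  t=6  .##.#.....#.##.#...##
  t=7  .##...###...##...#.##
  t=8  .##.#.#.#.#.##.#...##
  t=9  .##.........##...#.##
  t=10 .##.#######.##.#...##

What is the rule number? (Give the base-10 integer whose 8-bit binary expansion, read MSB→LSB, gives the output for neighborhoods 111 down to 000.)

  ### -> .   bit 7 = 0  t=0,i=5
  ##. -> #   bit 6 = 1  t=0,i=10
  #.# -> .   bit 5 = 0  t=1,i=0
  #.. -> .   bit 4 = 0  t=0,i=0
  .## -> #   bit 3 = 1  t=0,i=4
  .#. -> .   bit 2 = 0  t=0,i=15
  ..# -> .   bit 1 = 0  t=0,i=3
  ... -> #   bit 0 = 1  t=0,i=1
  bits 01001001 = 73

73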